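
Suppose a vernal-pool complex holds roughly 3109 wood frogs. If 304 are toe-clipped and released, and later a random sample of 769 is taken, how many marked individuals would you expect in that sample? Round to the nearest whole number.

expected recaptures ≈ 75

Expected recaptures E[R] = M·C / N.
E[R] = 304 × 769 / 3109 = 233776 / 3109 ≈ 75.2 → 75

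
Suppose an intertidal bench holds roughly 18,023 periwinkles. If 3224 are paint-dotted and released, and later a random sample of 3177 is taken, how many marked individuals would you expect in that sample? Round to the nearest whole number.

The marked fraction of the population is 3224/18023, so in a sample of 3177 expect C·(M/N) marked.
E[R] = 3224 × 3177 / 18023 = 10242648 / 18023 ≈ 568.3 → 568

expected recaptures ≈ 568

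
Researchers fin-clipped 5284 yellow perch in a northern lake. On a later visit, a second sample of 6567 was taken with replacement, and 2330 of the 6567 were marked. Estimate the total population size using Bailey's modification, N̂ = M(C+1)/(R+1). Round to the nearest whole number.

N̂ = 5284·(6567+1)/(2330+1) = 5284·6568/2331 = 34705312/2331 ≈ 14888.6 → 14889

N ≈ 14,889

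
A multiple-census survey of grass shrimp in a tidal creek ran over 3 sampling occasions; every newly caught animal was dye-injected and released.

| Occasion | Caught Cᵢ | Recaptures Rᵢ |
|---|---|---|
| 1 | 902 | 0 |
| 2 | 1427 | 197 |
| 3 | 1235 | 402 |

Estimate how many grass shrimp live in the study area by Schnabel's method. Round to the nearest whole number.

Marked at large before each occasion: Mᵢ = Σⱼ<ᵢ (Cⱼ − Rⱼ) → M1=0, M2=902, M3=2132
Σ MᵢCᵢ = 0·902 + 902·1427 + 2132·1235 = 0 + 1287154 + 2633020 = 3920174
Σ Rᵢ = 0 + 197 + 402 = 599
N̂ = 3920174 / 599 ≈ 6544.5 → 6545

N ≈ 6545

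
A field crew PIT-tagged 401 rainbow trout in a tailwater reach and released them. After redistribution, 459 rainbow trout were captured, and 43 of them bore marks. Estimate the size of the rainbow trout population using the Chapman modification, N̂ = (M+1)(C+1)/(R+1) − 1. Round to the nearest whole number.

N̂ = (401+1)(459+1)/(43+1) − 1 = 402·460/44 − 1
= 184920/44 − 1 ≈ 4202.7 − 1 ≈ 4201.7 → 4202

N ≈ 4202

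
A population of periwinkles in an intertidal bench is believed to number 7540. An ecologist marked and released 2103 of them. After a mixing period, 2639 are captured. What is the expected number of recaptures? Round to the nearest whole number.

expected recaptures ≈ 736

The marked fraction of the population is 2103/7540, so in a sample of 2639 expect C·(M/N) marked.
E[R] = 2103 × 2639 / 7540 = 5549817 / 7540 ≈ 736.0 → 736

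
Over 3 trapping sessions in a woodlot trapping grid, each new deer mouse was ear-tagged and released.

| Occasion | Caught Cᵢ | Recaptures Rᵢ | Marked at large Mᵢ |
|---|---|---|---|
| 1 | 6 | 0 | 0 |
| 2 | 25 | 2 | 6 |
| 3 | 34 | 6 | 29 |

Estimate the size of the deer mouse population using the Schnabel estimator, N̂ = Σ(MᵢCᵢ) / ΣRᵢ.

N = 142

Σ MᵢCᵢ = 0·6 + 6·25 + 29·34 = 0 + 150 + 986 = 1136
Σ Rᵢ = 0 + 2 + 6 = 8
N̂ = 1136 / 8 = 142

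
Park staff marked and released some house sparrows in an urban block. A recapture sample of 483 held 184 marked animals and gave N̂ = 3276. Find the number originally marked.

M = 1248

From N = M·C/R: M = N·R / C = 3276·184 / 483 = 602784 / 483 = 1248.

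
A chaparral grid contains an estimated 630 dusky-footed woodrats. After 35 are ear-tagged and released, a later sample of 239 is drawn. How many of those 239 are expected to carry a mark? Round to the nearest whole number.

Expected recaptures E[R] = M·C / N.
E[R] = 35 × 239 / 630 = 8365 / 630 ≈ 13.3 → 13

expected recaptures ≈ 13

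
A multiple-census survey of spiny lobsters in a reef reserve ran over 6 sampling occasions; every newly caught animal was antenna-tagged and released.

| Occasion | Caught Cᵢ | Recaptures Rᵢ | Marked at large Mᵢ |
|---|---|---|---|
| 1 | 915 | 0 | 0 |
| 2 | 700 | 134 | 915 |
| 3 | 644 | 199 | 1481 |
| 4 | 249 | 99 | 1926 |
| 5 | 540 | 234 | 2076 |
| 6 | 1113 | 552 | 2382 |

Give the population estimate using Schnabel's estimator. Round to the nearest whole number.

N ≈ 4800

Σ MᵢCᵢ = 0·915 + 915·700 + 1481·644 + 1926·249 + 2076·540 + 2382·1113 = 0 + 640500 + 953764 + 479574 + 1121040 + 2651166 = 5846044
Σ Rᵢ = 0 + 134 + 199 + 99 + 234 + 552 = 1218
N̂ = 5846044 / 1218 ≈ 4799.7 → 4800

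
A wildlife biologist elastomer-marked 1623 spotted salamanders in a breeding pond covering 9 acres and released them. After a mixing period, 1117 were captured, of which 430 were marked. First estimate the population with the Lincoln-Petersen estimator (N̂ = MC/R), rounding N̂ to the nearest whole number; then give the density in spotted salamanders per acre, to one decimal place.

N̂ = 1623·1117/430 = 1812891/430 ≈ 4216.0 → 4216
Density = N̂ / area = 4216 / 9 ≈ 468.44 → 468.4 per acre

density ≈ 468.4 spotted salamanders per acre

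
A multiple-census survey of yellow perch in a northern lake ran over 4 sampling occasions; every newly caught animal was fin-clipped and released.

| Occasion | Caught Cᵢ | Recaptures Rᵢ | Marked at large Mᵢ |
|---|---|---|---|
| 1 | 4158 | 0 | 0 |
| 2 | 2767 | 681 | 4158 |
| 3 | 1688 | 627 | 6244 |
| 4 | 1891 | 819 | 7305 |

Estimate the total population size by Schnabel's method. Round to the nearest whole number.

Σ MᵢCᵢ = 0·4158 + 4158·2767 + 6244·1688 + 7305·1891 = 0 + 11505186 + 10539872 + 13813755 = 35858813
Σ Rᵢ = 0 + 681 + 627 + 819 = 2127
N̂ = 35858813 / 2127 ≈ 16858.9 → 16859

N ≈ 16,859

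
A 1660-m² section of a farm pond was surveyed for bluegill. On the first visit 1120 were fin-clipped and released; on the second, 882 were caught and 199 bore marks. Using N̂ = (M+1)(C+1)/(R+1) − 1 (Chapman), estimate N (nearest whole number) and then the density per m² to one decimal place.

N̂ = 1121·883/200 − 1 = 989843/200 − 1 ≈ 4948.2 → 4948
Density = N̂ / area = 4948 / 1660 ≈ 2.98 → 3.0 per m²

density ≈ 3.0 bluegill per m²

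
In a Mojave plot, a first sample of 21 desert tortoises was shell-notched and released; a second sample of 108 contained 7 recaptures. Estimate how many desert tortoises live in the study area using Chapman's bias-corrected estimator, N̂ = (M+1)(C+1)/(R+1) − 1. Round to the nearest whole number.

N ≈ 299

N̂ = (21+1)(108+1)/(7+1) − 1 = 22·109/8 − 1
= 2398/8 − 1 ≈ 299.8 − 1 ≈ 298.8 → 299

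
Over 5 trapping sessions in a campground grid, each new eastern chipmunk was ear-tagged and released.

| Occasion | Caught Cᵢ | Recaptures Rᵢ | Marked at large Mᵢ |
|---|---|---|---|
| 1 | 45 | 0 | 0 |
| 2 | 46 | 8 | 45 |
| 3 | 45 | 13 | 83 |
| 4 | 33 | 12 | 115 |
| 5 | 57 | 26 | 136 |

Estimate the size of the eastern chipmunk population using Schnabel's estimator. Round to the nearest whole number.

Σ MᵢCᵢ = 0·45 + 45·46 + 83·45 + 115·33 + 136·57 = 0 + 2070 + 3735 + 3795 + 7752 = 17352
Σ Rᵢ = 0 + 8 + 13 + 12 + 26 = 59
N̂ = 17352 / 59 ≈ 294.1 → 294

N ≈ 294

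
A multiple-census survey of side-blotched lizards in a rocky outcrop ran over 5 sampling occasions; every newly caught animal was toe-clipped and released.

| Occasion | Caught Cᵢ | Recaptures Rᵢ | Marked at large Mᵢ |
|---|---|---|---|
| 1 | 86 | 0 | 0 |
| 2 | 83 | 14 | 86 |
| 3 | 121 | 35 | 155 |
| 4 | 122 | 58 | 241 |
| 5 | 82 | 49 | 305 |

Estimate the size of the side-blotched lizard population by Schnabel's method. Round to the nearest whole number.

Σ MᵢCᵢ = 0·86 + 86·83 + 155·121 + 241·122 + 305·82 = 0 + 7138 + 18755 + 29402 + 25010 = 80305
Σ Rᵢ = 0 + 14 + 35 + 58 + 49 = 156
N̂ = 80305 / 156 ≈ 514.8 → 515

N ≈ 515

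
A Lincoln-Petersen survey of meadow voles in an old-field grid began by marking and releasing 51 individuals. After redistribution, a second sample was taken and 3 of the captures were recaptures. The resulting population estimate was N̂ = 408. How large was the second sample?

C = 24

From N = M·C/R: C = N·R / M = 408·3 / 51 = 1224 / 51 = 24.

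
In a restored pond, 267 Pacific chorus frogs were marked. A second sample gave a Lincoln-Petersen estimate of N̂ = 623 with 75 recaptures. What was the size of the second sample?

From N = M·C/R: C = N·R / M = 623·75 / 267 = 46725 / 267 = 175.

C = 175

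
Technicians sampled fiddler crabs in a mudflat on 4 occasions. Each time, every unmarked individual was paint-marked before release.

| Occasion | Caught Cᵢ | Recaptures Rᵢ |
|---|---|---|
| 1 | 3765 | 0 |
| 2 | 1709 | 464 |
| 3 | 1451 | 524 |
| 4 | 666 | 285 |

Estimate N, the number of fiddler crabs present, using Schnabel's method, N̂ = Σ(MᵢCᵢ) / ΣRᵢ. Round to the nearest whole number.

N ≈ 13,871

Marked at large before each occasion: Mᵢ = Σⱼ<ᵢ (Cⱼ − Rⱼ) → M1=0, M2=3765, M3=5010, M4=5937
Σ MᵢCᵢ = 0·3765 + 3765·1709 + 5010·1451 + 5937·666 = 0 + 6434385 + 7269510 + 3954042 = 17657937
Σ Rᵢ = 0 + 464 + 524 + 285 = 1273
N̂ = 17657937 / 1273 ≈ 13871.1 → 13871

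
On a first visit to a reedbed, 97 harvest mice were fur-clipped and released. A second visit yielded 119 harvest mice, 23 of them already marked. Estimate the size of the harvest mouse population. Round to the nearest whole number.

Lincoln-Petersen assumes M/N = R/C, so N = M·C / R.
N = (97 × 119) / 23 = 11543 / 23 ≈ 501.9 → 502

N ≈ 502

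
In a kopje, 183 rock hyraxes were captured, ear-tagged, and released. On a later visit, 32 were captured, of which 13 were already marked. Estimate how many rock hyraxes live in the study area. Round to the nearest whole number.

If marked individuals mix randomly, R/C ≈ M/N, giving N ≈ M·C/R.
N = (183 × 32) / 13 = 5856 / 13 ≈ 450.46 → 450

N ≈ 450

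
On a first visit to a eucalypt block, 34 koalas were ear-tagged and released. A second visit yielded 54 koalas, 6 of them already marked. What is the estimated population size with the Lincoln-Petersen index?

The marked fraction in the recapture sample should equal the marked fraction in the population: 6/54 = 34/N.
N = (34 × 54) / 6 = 1836 / 6 = 306

N = 306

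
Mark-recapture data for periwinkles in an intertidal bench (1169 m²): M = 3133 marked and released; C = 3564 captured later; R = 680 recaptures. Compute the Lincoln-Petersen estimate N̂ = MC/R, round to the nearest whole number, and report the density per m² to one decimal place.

N̂ = 3133·3564/680 = 11166012/680 ≈ 16420.6 → 16421
Density = N̂ / area = 16421 / 1169 ≈ 14.047 → 14.0 per m²

density ≈ 14.0 periwinkles per m²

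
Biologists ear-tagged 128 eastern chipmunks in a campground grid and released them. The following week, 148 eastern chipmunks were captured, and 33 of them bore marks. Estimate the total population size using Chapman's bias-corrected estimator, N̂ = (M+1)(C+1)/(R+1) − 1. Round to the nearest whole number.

N̂ = (128+1)(148+1)/(33+1) − 1 = 129·149/34 − 1
= 19221/34 − 1 ≈ 565.3 − 1 ≈ 564.3 → 564

N ≈ 564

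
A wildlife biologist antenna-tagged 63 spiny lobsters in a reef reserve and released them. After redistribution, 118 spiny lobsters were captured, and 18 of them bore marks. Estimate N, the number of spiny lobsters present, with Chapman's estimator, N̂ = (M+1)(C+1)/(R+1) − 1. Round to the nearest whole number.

N ≈ 400

N̂ = (63+1)(118+1)/(18+1) − 1 = 64·119/19 − 1
= 7616/19 − 1 ≈ 400.8 − 1 ≈ 399.8 → 400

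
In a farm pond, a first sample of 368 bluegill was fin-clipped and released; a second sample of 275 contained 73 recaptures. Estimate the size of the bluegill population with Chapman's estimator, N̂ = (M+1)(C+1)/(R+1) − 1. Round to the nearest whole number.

N̂ = (368+1)(275+1)/(73+1) − 1 = 369·276/74 − 1
= 101844/74 − 1 ≈ 1376.3 − 1 ≈ 1375.3 → 1375

N ≈ 1375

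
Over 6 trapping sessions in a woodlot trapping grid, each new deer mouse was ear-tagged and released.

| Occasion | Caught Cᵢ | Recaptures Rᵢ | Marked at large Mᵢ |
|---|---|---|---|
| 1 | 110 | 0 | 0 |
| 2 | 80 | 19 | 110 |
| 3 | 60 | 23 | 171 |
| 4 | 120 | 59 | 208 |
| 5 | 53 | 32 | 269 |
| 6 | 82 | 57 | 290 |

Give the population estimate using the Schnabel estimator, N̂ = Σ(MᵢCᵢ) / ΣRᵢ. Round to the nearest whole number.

Σ MᵢCᵢ = 0·110 + 110·80 + 171·60 + 208·120 + 269·53 + 290·82 = 0 + 8800 + 10260 + 24960 + 14257 + 23780 = 82057
Σ Rᵢ = 0 + 19 + 23 + 59 + 32 + 57 = 190
N̂ = 82057 / 190 ≈ 431.9 → 432

N ≈ 432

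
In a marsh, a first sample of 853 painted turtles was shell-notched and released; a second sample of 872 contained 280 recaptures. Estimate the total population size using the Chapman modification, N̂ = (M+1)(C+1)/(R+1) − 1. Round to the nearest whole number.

N̂ = (853+1)(872+1)/(280+1) − 1 = 854·873/281 − 1
= 745542/281 − 1 ≈ 2653.2 − 1 ≈ 2652.2 → 2652

N ≈ 2652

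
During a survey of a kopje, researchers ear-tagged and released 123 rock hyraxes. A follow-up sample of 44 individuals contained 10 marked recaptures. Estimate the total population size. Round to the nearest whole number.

Lincoln-Petersen assumes M/N = R/C, so N = M·C / R.
N = (123 × 44) / 10 = 5412 / 10 ≈ 541.2 → 541

N ≈ 541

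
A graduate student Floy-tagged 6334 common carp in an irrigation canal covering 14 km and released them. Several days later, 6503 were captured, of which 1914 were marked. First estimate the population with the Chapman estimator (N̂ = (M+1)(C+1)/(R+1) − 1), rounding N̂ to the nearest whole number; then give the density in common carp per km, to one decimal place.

N̂ = 6335·6504/1915 − 1 = 41202840/1915 − 1 ≈ 21514.8 → 21515
Density = N̂ / area = 21515 / 14 ≈ 1536.79 → 1536.8 per km

density ≈ 1536.8 common carp per km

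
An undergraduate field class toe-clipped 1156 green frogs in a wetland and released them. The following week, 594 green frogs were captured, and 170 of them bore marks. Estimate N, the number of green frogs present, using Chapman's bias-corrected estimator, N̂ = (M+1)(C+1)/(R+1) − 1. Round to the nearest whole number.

N̂ = (1156+1)(594+1)/(170+1) − 1 = 1157·595/171 − 1
= 688415/171 − 1 ≈ 4025.8 − 1 ≈ 4024.8 → 4025

N ≈ 4025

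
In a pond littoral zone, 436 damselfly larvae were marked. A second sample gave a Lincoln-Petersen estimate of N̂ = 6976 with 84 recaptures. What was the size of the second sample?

From N = M·C/R: C = N·R / M = 6976·84 / 436 = 585984 / 436 = 1344.

C = 1344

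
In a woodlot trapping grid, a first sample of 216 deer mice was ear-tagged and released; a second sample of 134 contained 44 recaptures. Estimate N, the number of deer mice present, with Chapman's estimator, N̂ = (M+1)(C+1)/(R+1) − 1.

N = 650

N̂ = (216+1)(134+1)/(44+1) − 1 = 217·135/45 − 1
= 29295/45 − 1 = 651 − 1 = 650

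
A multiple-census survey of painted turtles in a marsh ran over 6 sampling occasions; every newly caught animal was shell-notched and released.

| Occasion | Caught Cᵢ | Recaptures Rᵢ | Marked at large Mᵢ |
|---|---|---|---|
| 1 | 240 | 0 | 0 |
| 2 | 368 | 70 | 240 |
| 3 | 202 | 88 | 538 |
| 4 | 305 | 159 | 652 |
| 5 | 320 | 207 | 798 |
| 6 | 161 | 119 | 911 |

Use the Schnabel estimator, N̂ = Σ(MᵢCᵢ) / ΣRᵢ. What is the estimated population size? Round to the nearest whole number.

N ≈ 1241

Σ MᵢCᵢ = 0·240 + 240·368 + 538·202 + 652·305 + 798·320 + 911·161 = 0 + 88320 + 108676 + 198860 + 255360 + 146671 = 797887
Σ Rᵢ = 0 + 70 + 88 + 159 + 207 + 119 = 643
N̂ = 797887 / 643 ≈ 1240.9 → 1241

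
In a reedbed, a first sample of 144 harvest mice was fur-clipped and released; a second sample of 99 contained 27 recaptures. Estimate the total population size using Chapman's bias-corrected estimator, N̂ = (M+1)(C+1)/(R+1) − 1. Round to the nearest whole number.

N̂ = (144+1)(99+1)/(27+1) − 1 = 145·100/28 − 1
= 14500/28 − 1 ≈ 517.9 − 1 ≈ 516.9 → 517

N ≈ 517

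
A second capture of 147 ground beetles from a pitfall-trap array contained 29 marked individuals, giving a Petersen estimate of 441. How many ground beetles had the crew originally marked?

M = 87

From N = M·C/R: M = N·R / C = 441·29 / 147 = 12789 / 147 = 87.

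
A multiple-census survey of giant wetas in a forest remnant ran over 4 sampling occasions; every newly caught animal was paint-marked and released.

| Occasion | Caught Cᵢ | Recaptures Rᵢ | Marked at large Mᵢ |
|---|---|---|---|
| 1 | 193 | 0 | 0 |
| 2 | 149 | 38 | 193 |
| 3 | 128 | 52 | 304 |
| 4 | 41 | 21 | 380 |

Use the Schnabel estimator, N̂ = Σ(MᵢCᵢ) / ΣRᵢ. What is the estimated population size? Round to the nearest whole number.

Σ MᵢCᵢ = 0·193 + 193·149 + 304·128 + 380·41 = 0 + 28757 + 38912 + 15580 = 83249
Σ Rᵢ = 0 + 38 + 52 + 21 = 111
N̂ = 83249 / 111 ≈ 750.0 → 750

N ≈ 750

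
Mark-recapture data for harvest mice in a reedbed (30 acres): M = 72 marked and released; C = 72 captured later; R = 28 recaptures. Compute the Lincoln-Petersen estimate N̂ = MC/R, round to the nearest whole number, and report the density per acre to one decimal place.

density ≈ 6.2 harvest mice per acre

N̂ = 72·72/28 = 5184/28 ≈ 185.1 → 185
Density = N̂ / area = 185 / 30 ≈ 6.17 → 6.2 per acre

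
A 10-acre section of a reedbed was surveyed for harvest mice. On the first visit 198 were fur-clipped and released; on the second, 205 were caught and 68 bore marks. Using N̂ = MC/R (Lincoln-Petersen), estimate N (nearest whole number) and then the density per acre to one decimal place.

density ≈ 59.7 harvest mice per acre

N̂ = 198·205/68 = 40590/68 ≈ 596.9 → 597
Density = N̂ / area = 597 / 10 ≈ 59.70 → 59.7 per acre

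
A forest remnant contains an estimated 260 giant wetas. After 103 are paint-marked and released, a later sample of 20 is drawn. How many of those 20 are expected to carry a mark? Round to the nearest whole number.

expected recaptures ≈ 8

The marked fraction of the population is 103/260, so in a sample of 20 expect C·(M/N) marked.
E[R] = 103 × 20 / 260 = 2060 / 260 ≈ 7.9 → 8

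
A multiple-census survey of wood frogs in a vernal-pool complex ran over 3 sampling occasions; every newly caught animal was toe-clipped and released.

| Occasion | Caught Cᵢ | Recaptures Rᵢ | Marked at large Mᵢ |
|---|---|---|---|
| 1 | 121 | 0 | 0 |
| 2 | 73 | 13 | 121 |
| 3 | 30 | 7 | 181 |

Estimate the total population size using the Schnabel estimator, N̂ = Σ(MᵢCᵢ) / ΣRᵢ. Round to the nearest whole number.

Σ MᵢCᵢ = 0·121 + 121·73 + 181·30 = 0 + 8833 + 5430 = 14263
Σ Rᵢ = 0 + 13 + 7 = 20
N̂ = 14263 / 20 ≈ 713.1 → 713

N ≈ 713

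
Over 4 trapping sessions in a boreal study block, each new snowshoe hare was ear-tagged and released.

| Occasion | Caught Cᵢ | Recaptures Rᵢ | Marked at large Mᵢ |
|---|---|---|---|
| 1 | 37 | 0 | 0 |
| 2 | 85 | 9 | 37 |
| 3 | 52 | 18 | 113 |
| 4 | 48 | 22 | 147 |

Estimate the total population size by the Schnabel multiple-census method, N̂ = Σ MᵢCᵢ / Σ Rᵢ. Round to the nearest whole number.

Σ MᵢCᵢ = 0·37 + 37·85 + 113·52 + 147·48 = 0 + 3145 + 5876 + 7056 = 16077
Σ Rᵢ = 0 + 9 + 18 + 22 = 49
N̂ = 16077 / 49 ≈ 328.1 → 328

N ≈ 328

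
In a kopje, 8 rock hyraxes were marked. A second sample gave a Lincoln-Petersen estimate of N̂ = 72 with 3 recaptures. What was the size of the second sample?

From N = M·C/R: C = N·R / M = 72·3 / 8 = 216 / 8 = 27.

C = 27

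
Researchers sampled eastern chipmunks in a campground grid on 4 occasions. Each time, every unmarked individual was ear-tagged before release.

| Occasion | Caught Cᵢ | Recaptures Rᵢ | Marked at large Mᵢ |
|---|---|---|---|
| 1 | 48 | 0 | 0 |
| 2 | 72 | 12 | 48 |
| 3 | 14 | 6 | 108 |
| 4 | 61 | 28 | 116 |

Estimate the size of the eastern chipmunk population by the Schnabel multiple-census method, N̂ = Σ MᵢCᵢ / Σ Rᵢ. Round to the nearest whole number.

N ≈ 262

Σ MᵢCᵢ = 0·48 + 48·72 + 108·14 + 116·61 = 0 + 3456 + 1512 + 7076 = 12044
Σ Rᵢ = 0 + 12 + 6 + 28 = 46
N̂ = 12044 / 46 ≈ 261.8 → 262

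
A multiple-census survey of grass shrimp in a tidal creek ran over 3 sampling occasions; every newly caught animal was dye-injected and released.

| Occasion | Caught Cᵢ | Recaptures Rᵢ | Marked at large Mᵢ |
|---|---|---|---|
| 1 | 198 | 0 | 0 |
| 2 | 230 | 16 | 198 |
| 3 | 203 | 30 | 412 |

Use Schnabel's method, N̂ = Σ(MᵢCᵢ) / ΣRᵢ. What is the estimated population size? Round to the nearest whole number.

Σ MᵢCᵢ = 0·198 + 198·230 + 412·203 = 0 + 45540 + 83636 = 129176
Σ Rᵢ = 0 + 16 + 30 = 46
N̂ = 129176 / 46 ≈ 2808.2 → 2808

N ≈ 2808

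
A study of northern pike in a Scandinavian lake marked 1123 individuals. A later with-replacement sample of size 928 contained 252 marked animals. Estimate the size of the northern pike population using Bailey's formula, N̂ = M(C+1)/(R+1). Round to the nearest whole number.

N ≈ 4124

N̂ = 1123·(928+1)/(252+1) = 1123·929/253 = 1043267/253 ≈ 4123.6 → 4124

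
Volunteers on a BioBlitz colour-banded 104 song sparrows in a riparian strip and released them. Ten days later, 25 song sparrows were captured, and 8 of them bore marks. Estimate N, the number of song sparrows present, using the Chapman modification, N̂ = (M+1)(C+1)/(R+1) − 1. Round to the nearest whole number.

N ≈ 302

N̂ = (104+1)(25+1)/(8+1) − 1 = 105·26/9 − 1
= 2730/9 − 1 ≈ 303.3 − 1 ≈ 302.3 → 302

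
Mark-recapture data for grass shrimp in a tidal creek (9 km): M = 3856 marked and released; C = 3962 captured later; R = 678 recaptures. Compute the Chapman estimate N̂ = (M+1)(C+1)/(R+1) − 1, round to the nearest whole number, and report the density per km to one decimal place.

N̂ = 3857·3963/679 − 1 = 15285291/679 − 1 ≈ 22510.47 → 22510
Density = N̂ / area = 22510 / 9 ≈ 2501.11 → 2501.1 per km

density ≈ 2501.1 grass shrimp per km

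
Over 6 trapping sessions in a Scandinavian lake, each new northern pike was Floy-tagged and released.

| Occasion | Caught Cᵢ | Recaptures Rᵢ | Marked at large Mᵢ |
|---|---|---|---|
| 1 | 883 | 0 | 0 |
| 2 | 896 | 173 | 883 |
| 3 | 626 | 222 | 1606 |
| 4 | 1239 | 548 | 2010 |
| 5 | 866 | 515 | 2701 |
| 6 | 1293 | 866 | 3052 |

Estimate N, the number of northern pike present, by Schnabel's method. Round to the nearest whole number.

N ≈ 4549

Σ MᵢCᵢ = 0·883 + 883·896 + 1606·626 + 2010·1239 + 2701·866 + 3052·1293 = 0 + 791168 + 1005356 + 2490390 + 2339066 + 3946236 = 10572216
Σ Rᵢ = 0 + 173 + 222 + 548 + 515 + 866 = 2324
N̂ = 10572216 / 2324 ≈ 4549.1 → 4549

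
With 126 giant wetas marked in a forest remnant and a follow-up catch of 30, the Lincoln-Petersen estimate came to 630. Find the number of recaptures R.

From N = M·C/R: R = M·C / N = 126·30 / 630 = 3780 / 630 = 6.

R = 6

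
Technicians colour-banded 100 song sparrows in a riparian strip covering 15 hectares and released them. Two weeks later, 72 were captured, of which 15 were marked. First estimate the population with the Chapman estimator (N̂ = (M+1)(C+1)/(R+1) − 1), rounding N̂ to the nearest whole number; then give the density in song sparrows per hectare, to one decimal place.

density ≈ 30.7 song sparrows per hectare

N̂ = 101·73/16 − 1 = 7373/16 − 1 ≈ 459.8 → 460
Density = N̂ / area = 460 / 15 ≈ 30.67 → 30.7 per hectare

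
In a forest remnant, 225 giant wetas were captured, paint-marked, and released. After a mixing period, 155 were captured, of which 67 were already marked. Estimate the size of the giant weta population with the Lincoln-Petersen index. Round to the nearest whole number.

If marked individuals mix randomly, R/C ≈ M/N, giving N ≈ M·C/R.
N = (225 × 155) / 67 = 34875 / 67 ≈ 520.5 → 521

N ≈ 521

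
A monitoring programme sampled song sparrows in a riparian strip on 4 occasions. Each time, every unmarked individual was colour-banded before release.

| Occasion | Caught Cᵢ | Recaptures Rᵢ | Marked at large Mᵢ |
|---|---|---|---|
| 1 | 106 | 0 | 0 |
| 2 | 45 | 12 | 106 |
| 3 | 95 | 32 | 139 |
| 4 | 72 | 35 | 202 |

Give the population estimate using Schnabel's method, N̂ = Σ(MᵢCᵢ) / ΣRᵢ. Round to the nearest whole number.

Σ MᵢCᵢ = 0·106 + 106·45 + 139·95 + 202·72 = 0 + 4770 + 13205 + 14544 = 32519
Σ Rᵢ = 0 + 12 + 32 + 35 = 79
N̂ = 32519 / 79 ≈ 411.6 → 412

N ≈ 412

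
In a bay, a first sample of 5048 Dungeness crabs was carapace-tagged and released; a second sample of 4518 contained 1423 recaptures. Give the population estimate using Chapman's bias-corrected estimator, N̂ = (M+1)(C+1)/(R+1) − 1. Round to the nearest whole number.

N ≈ 16,022

N̂ = (5048+1)(4518+1)/(1423+1) − 1 = 5049·4519/1424 − 1
= 22816431/1424 − 1 ≈ 16022.8 − 1 ≈ 16021.8 → 16022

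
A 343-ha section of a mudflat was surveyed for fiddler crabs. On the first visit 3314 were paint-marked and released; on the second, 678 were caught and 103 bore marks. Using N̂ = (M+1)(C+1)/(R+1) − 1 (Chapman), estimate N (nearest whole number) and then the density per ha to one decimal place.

N̂ = 3315·679/104 − 1 = 2250885/104 − 1 ≈ 21642.1 → 21642
Density = N̂ / area = 21642 / 343 ≈ 63.10 → 63.1 per ha

density ≈ 63.1 fiddler crabs per ha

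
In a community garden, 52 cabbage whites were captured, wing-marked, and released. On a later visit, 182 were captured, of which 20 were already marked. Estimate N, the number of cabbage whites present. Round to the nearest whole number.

Lincoln-Petersen assumes M/N = R/C, so N = M·C / R.
N = (52 × 182) / 20 = 9464 / 20 ≈ 473.2 → 473

N ≈ 473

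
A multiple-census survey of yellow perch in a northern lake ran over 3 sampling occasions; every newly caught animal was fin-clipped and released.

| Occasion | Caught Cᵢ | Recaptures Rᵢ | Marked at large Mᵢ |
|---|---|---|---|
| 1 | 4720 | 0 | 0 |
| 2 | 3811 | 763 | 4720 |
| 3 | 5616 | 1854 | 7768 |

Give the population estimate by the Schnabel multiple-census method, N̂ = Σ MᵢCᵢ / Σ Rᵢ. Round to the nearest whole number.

N ≈ 23,543

Σ MᵢCᵢ = 0·4720 + 4720·3811 + 7768·5616 = 0 + 17987920 + 43625088 = 61613008
Σ Rᵢ = 0 + 763 + 1854 = 2617
N̂ = 61613008 / 2617 ≈ 23543.4 → 23543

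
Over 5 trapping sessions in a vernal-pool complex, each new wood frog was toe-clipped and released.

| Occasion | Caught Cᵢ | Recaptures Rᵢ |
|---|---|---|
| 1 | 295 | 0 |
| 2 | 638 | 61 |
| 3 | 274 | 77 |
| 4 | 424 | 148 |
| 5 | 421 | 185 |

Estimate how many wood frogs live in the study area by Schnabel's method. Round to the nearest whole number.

Marked at large before each occasion: Mᵢ = Σⱼ<ᵢ (Cⱼ − Rⱼ) → M1=0, M2=295, M3=872, M4=1069, M5=1345
Σ MᵢCᵢ = 0·295 + 295·638 + 872·274 + 1069·424 + 1345·421 = 0 + 188210 + 238928 + 453256 + 566245 = 1446639
Σ Rᵢ = 0 + 61 + 77 + 148 + 185 = 471
N̂ = 1446639 / 471 ≈ 3071.4 → 3071

N ≈ 3071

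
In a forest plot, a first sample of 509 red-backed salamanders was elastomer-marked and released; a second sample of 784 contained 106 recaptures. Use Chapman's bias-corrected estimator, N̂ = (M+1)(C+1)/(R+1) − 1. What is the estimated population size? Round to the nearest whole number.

N ≈ 3741

N̂ = (509+1)(784+1)/(106+1) − 1 = 510·785/107 − 1
= 400350/107 − 1 ≈ 3741.6 − 1 ≈ 3740.6 → 3741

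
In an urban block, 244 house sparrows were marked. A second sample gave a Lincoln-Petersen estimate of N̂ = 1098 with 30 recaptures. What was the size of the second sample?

C = 135

From N = M·C/R: C = N·R / M = 1098·30 / 244 = 32940 / 244 = 135.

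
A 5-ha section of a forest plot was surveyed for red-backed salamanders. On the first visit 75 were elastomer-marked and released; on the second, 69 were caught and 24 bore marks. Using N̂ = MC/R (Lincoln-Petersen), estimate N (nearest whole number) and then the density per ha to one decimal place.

density ≈ 43.2 red-backed salamanders per ha

N̂ = 75·69/24 = 5175/24 ≈ 215.6 → 216
Density = N̂ / area = 216 / 5 ≈ 43.20 → 43.2 per ha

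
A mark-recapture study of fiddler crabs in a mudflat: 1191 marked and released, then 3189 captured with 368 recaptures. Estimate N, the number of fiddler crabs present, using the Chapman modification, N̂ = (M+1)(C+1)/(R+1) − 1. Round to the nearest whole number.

N̂ = (1191+1)(3189+1)/(368+1) − 1 = 1192·3190/369 − 1
= 3802480/369 − 1 ≈ 10304.8 − 1 ≈ 10303.8 → 10304

N ≈ 10,304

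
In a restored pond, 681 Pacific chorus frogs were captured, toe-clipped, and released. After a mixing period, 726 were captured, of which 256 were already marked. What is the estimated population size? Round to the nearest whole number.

N ≈ 1931

Lincoln-Petersen assumes M/N = R/C, so N = M·C / R.
N = (681 × 726) / 256 = 494406 / 256 ≈ 1931.3 → 1931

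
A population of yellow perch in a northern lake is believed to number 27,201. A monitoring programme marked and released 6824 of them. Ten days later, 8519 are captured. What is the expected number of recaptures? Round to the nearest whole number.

expected recaptures ≈ 2137

Expected recaptures E[R] = M·C / N.
E[R] = 6824 × 8519 / 27201 = 58133656 / 27201 ≈ 2137.2 → 2137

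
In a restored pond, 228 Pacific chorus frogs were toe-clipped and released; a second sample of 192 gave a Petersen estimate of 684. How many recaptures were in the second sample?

From N = M·C/R: R = M·C / N = 228·192 / 684 = 43776 / 684 = 64.

R = 64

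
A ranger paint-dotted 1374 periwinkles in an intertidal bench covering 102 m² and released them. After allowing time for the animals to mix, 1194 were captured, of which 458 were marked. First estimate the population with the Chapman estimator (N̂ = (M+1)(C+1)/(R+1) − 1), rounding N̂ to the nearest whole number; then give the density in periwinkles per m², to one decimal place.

density ≈ 35.1 periwinkles per m²

N̂ = 1375·1195/459 − 1 = 1643125/459 − 1 ≈ 3578.8 → 3579
Density = N̂ / area = 3579 / 102 ≈ 35.09 → 35.1 per m²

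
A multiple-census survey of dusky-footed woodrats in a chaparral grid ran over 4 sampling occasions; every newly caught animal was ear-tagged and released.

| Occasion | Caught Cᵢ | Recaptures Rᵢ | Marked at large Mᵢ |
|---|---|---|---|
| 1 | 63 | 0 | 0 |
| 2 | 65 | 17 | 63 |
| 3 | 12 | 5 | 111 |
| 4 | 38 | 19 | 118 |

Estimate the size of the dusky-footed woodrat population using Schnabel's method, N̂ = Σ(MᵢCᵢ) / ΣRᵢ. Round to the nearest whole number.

N ≈ 242

Σ MᵢCᵢ = 0·63 + 63·65 + 111·12 + 118·38 = 0 + 4095 + 1332 + 4484 = 9911
Σ Rᵢ = 0 + 17 + 5 + 19 = 41
N̂ = 9911 / 41 ≈ 241.7 → 242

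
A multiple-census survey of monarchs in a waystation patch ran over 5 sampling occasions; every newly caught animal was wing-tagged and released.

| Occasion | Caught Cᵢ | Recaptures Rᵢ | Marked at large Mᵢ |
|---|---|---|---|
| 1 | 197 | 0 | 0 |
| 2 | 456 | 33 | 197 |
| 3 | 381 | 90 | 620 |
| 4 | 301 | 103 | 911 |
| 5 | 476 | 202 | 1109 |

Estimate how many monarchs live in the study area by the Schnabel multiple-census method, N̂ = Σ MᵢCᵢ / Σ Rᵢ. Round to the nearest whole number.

Σ MᵢCᵢ = 0·197 + 197·456 + 620·381 + 911·301 + 1109·476 = 0 + 89832 + 236220 + 274211 + 527884 = 1128147
Σ Rᵢ = 0 + 33 + 90 + 103 + 202 = 428
N̂ = 1128147 / 428 ≈ 2635.9 → 2636

N ≈ 2636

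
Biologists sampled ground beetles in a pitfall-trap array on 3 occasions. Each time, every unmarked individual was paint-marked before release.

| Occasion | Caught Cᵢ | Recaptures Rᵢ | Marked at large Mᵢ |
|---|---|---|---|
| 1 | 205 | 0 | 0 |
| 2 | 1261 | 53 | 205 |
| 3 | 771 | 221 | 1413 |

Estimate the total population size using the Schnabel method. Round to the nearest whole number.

N ≈ 4919

Σ MᵢCᵢ = 0·205 + 205·1261 + 1413·771 = 0 + 258505 + 1089423 = 1347928
Σ Rᵢ = 0 + 53 + 221 = 274
N̂ = 1347928 / 274 ≈ 4919.4 → 4919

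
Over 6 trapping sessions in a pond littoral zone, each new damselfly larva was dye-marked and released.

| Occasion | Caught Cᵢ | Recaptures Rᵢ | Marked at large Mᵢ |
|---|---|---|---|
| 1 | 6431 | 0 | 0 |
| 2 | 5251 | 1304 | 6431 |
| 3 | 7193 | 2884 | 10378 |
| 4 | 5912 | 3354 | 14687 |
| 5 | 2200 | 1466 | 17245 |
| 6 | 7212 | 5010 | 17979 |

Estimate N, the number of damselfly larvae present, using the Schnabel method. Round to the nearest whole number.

Σ MᵢCᵢ = 0·6431 + 6431·5251 + 10378·7193 + 14687·5912 + 17245·2200 + 17979·7212 = 0 + 33769181 + 74648954 + 86829544 + 37939000 + 129664548 = 362851227
Σ Rᵢ = 0 + 1304 + 2884 + 3354 + 1466 + 5010 = 14018
N̂ = 362851227 / 14018 ≈ 25884.7 → 25885

N ≈ 25,885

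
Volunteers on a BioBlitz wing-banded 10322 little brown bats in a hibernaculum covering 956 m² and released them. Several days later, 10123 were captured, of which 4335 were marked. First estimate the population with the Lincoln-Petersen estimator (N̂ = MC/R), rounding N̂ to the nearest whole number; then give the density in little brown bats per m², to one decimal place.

N̂ = 10322·10123/4335 = 104489606/4335 ≈ 24103.7 → 24104
Density = N̂ / area = 24104 / 956 ≈ 25.21 → 25.2 per m²

density ≈ 25.2 little brown bats per m²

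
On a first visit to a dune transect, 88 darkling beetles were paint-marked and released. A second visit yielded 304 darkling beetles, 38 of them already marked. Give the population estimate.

N = 704

Lincoln-Petersen assumes M/N = R/C, so N = M·C / R.
N = (88 × 304) / 38 = 26752 / 38 = 704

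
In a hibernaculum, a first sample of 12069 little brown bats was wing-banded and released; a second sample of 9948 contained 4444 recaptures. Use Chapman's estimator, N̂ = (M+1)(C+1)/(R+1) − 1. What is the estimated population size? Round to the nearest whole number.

N̂ = (12069+1)(9948+1)/(4444+1) − 1 = 12070·9949/4445 − 1
= 120084430/4445 − 1 ≈ 27015.6 − 1 ≈ 27014.6 → 27015

N ≈ 27,015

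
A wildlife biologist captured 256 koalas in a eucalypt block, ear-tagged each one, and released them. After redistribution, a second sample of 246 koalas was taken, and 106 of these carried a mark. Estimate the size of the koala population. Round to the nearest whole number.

N ≈ 594

N = (256 × 246) / 106 = 62976 / 106 ≈ 594.1 → 594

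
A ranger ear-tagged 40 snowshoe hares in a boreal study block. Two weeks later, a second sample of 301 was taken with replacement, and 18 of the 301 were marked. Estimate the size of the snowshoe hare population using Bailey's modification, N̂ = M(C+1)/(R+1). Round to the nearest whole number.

N ≈ 636

N̂ = 40·(301+1)/(18+1) = 40·302/19 = 12080/19 ≈ 635.8 → 636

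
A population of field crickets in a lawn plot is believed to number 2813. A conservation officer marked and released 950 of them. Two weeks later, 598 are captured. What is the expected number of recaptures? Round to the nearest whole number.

expected recaptures ≈ 202

Expected recaptures E[R] = M·C / N.
E[R] = 950 × 598 / 2813 = 568100 / 2813 ≈ 202.0 → 202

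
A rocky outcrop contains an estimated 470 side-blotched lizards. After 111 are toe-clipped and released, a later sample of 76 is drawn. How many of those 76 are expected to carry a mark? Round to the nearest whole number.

The marked fraction of the population is 111/470, so in a sample of 76 expect C·(M/N) marked.
E[R] = 111 × 76 / 470 = 8436 / 470 ≈ 17.9 → 18

expected recaptures ≈ 18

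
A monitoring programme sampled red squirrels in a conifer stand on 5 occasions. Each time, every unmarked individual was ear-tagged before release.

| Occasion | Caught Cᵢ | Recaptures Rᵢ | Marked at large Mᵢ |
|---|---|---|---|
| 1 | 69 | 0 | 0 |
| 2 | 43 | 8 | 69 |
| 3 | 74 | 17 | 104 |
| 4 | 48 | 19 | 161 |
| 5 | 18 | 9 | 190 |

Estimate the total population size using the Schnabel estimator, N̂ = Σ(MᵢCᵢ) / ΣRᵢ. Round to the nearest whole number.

N ≈ 412

Σ MᵢCᵢ = 0·69 + 69·43 + 104·74 + 161·48 + 190·18 = 0 + 2967 + 7696 + 7728 + 3420 = 21811
Σ Rᵢ = 0 + 8 + 17 + 19 + 9 = 53
N̂ = 21811 / 53 ≈ 411.5 → 412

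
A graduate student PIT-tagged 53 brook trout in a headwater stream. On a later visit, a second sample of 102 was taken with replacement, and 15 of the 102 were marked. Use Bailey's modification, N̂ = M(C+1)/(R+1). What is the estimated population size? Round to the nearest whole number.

N̂ = 53·(102+1)/(15+1) = 53·103/16 = 5459/16 ≈ 341.2 → 341

N ≈ 341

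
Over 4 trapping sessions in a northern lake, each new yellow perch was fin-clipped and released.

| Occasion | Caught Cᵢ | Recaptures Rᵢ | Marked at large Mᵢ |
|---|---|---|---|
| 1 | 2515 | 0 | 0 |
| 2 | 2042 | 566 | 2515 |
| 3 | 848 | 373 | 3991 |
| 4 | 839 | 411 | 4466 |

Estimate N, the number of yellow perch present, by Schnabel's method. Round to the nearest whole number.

N ≈ 9087

Σ MᵢCᵢ = 0·2515 + 2515·2042 + 3991·848 + 4466·839 = 0 + 5135630 + 3384368 + 3746974 = 12266972
Σ Rᵢ = 0 + 566 + 373 + 411 = 1350
N̂ = 12266972 / 1350 ≈ 9086.6 → 9087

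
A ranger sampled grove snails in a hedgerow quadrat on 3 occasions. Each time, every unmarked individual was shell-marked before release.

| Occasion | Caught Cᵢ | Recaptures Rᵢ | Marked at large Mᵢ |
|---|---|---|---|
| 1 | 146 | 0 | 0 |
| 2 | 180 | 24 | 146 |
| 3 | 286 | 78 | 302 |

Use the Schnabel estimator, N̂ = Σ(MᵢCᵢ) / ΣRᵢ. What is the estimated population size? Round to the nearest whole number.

N ≈ 1104

Σ MᵢCᵢ = 0·146 + 146·180 + 302·286 = 0 + 26280 + 86372 = 112652
Σ Rᵢ = 0 + 24 + 78 = 102
N̂ = 112652 / 102 ≈ 1104.4 → 1104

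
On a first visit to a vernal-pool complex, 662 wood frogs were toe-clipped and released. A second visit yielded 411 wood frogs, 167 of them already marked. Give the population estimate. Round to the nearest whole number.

N ≈ 1629

Lincoln-Petersen assumes M/N = R/C, so N = M·C / R.
N = (662 × 411) / 167 = 272082 / 167 ≈ 1629.2 → 1629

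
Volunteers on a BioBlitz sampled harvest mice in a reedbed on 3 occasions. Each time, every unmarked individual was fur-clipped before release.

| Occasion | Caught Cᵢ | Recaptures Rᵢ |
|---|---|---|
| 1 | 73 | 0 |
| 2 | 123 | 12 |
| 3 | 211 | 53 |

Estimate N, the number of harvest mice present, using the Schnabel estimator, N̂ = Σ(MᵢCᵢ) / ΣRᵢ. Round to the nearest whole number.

N ≈ 735

Marked at large before each occasion: Mᵢ = Σⱼ<ᵢ (Cⱼ − Rⱼ) → M1=0, M2=73, M3=184
Σ MᵢCᵢ = 0·73 + 73·123 + 184·211 = 0 + 8979 + 38824 = 47803
Σ Rᵢ = 0 + 12 + 53 = 65
N̂ = 47803 / 65 ≈ 735.4 → 735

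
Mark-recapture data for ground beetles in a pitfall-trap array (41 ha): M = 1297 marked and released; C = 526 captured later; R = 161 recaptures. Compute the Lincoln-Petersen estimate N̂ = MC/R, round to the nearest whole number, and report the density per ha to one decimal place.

N̂ = 1297·526/161 = 682222/161 ≈ 4237.4 → 4237
Density = N̂ / area = 4237 / 41 ≈ 103.34 → 103.3 per ha

density ≈ 103.3 ground beetles per ha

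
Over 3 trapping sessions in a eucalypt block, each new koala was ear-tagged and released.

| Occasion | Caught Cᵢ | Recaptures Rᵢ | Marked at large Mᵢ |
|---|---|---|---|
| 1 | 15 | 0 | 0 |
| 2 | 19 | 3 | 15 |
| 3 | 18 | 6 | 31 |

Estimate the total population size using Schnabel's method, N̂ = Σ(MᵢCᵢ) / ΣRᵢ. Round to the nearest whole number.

N ≈ 94

Σ MᵢCᵢ = 0·15 + 15·19 + 31·18 = 0 + 285 + 558 = 843
Σ Rᵢ = 0 + 3 + 6 = 9
N̂ = 843 / 9 ≈ 93.7 → 94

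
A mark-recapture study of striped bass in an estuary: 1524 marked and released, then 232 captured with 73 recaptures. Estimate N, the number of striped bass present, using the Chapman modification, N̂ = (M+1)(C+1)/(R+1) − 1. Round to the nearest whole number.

N ≈ 4801

N̂ = (1524+1)(232+1)/(73+1) − 1 = 1525·233/74 − 1
= 355325/74 − 1 ≈ 4801.7 − 1 ≈ 4800.7 → 4801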